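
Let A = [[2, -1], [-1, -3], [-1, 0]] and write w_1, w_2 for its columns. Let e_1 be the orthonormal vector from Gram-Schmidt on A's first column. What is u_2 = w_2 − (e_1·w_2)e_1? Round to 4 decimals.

e_1 = w_1/‖w_1‖ = (2, -1, -1)/2.4495 = (0.8165, -0.4082, -0.4082).
r_{12} = e_1·w_2 = 0.4082.
u_2 = w_2 − 0.4082·e_1 = (-1.3333, -2.8333, 0.1667).

u_2 = (-1.3333, -2.8333, 0.1667)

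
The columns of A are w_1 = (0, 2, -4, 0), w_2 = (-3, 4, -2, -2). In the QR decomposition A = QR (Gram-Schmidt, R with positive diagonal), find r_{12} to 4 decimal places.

q_1 = w_1/‖w_1‖ = (0, 2, -4, 0)/4.4721 = (0.0000, 0.4472, -0.8944, 0.0000).
r_{12} = q_1·w_2 = 3.5777.

r_{12} = 3.5777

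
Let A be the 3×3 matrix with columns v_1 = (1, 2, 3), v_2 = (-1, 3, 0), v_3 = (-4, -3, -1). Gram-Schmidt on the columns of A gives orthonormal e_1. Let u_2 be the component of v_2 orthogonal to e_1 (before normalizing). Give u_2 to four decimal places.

u_2 = (-1.3571, 2.2857, -1.0714)

e_1 = v_1/‖v_1‖ = (1, 2, 3)/3.7417 = (0.2673, 0.5345, 0.8018).
r_{12} = e_1·v_2 = 1.3363.
u_2 = v_2 − 1.3363·e_1 = (-1.3571, 2.2857, -1.0714).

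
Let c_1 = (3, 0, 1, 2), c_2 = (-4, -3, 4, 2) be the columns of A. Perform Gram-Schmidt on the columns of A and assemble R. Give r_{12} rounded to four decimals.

r_{12} = -1.0690

c_1 = (3, 0, 1, 2); ‖c_1‖ = 3.7417, so q_1 = (0.8018, 0.0000, 0.2673, 0.5345).
r_{12} = q_1·c_2 = -1.0690.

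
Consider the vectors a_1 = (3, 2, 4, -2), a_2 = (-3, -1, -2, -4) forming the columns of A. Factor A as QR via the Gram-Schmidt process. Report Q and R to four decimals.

Q = [[0.5222, -0.3897], [0.3482, -0.0650], [0.6963, -0.1299], [-0.3482, -0.9094]], R = [[5.7446, -1.9149], [0.0000, 5.1316]]

q_1 = a_1/‖a_1‖ = (3, 2, 4, -2)/5.7446 = (0.5222, 0.3482, 0.6963, -0.3482).
r_{12} = q_1·a_2 = -1.9149.
u_2 = a_2 + 1.9149·q_1 = (-2.0000, -0.3333, -0.6667, -4.6667).
‖u_2‖ = 5.1316, so q_2 = (-0.3897, -0.0650, -0.1299, -0.9094).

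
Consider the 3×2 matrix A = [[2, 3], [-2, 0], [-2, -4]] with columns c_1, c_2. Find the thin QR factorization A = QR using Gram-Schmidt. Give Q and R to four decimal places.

Q = [[0.5774, 0.2265], [-0.5774, 0.7926], [-0.5774, -0.5661]], R = [[3.4641, 4.0415], [0.0000, 2.9439]]

c_1 = (2, -2, -2); ‖c_1‖ = 3.4641, so e_1 = (0.5774, -0.5774, -0.5774).
e_1·c_2 = 0.5774·3 + (-0.5774)·0 + (-0.5774)·(-4) = 4.0415.
u_2 = c_2 − 4.0415·e_1 = (0.6667, 2.3333, -1.6667).
‖u_2‖ = 2.9439, so e_2 = (0.2265, 0.7926, -0.5661).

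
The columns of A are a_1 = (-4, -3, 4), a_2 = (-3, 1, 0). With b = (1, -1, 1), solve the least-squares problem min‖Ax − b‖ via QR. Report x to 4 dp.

x = (0.2006, -0.5805)

e_1 = a_1/‖a_1‖ = (-4, -3, 4)/6.4031 = (-0.6247, -0.4685, 0.6247).
r_{12} = e_1·a_2 = 1.4056.
u_2 = a_2 − 1.4056·e_1 = (-2.1220, 1.6585, -0.8780).
‖u_2‖ = 2.8327, so e_2 = (-0.7491, 0.5855, -0.3100).
Qᵀb = (0.4685, -1.6445).
Back-substitute: x_2 = -1.6445/2.8327 = -0.5805.
x_1 = (0.4685 − 1.4056·(-0.5805))/6.4031 = 0.2006.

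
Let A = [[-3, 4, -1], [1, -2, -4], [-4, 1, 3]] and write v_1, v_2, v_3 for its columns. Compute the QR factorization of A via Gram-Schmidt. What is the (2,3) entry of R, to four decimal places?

v_1 = (-3, 1, -4); ‖v_1‖ = 5.0990, so q_1 = (-0.5883, 0.1961, -0.7845).
q_1·v_2 = (-0.5883)·4 + 0.1961·(-2) + (-0.7845)·1 = -3.5301.
u_2 = v_2 + 3.5301·q_1 = (1.9231, -1.3077, -1.7692).
‖u_2‖ = 2.9221, so q_2 = (0.6581, -0.4475, -0.6055).
r_{23} = q_2·v_3 = -0.6844.

r_{23} = -0.6844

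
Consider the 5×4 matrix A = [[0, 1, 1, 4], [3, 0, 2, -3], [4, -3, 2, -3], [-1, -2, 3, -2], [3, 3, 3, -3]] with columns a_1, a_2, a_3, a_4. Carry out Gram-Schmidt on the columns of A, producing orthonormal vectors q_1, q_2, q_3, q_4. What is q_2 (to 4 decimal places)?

q_2 = (0.2086, 0.0179, -0.6021, -0.4232, 0.6438)

q_1 = a_1/‖a_1‖ = (0, 3, 4, -1, 3)/5.9161 = (0.0000, 0.5071, 0.6761, -0.1690, 0.5071).
r_{12} = q_1·a_2 = -0.1690.
u_2 = a_2 + 0.1690·q_1 = (1.0000, 0.0857, -2.8857, -2.0286, 3.0857).
‖u_2‖ = 4.7929, so q_2 = (0.2086, 0.0179, -0.6021, -0.4232, 0.6438).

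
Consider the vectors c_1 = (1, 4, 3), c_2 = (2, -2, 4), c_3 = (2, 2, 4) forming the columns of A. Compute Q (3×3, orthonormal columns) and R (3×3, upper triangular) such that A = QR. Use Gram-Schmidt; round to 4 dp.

Q = [[0.1961, 0.3720, 0.9073], [0.7845, -0.6147, 0.0825], [0.5883, 0.6955, -0.4124]], R = [[5.0990, 1.1767, 4.3146], [0.0000, 4.7556, 2.2969], [0.0000, 0.0000, 0.3299]]

c_1 = (1, 4, 3); ‖c_1‖ = 5.0990, so e_1 = (0.1961, 0.7845, 0.5883).
e_1·c_2 = 0.1961·2 + 0.7845·(-2) + 0.5883·4 = 1.1767.
u_2 = c_2 − 1.1767·e_1 = (1.7692, -2.9231, 3.3077).
‖u_2‖ = 4.7556, so e_2 = (0.3720, -0.6147, 0.6955).
e_1·c_3 = 0.1961·2 + 0.7845·2 + 0.5883·4 = 4.3146; e_2·c_3 = 0.3720·2 + (-0.6147)·2 + 0.6955·4 = 2.2969.
u_3 = c_3 − 4.3146·e_1 − 2.2969·e_2 = (0.2993, 0.0272, -0.1361).
‖u_3‖ = 0.3299, so e_3 = (0.9073, 0.0825, -0.4124).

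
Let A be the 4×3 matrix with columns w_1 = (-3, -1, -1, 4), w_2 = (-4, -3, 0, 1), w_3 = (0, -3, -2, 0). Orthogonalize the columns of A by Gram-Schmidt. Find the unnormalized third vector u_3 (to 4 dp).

u_3 = (1.3754, -1.8182, -2.1202, 0.0469)

e_1 = w_1/‖w_1‖ = (-3, -1, -1, 4)/5.1962 = (-0.5774, -0.1925, -0.1925, 0.7698).
r_{12} = e_1·w_2 = 3.6566.
u_2 = w_2 − 3.6566·e_1 = (-1.8889, -2.2963, 0.7037, -1.8148).
‖u_2‖ = 3.5538, so e_2 = (-0.5315, -0.6461, 0.1980, -0.5107).
r_{13} = e_1·w_3 = 0.9623; r_{23} = e_2·w_3 = 1.5424.
u_3 = w_3 − 0.9623·e_1 − 1.5424·e_2 = (1.3754, -1.8182, -2.1202, 0.0469).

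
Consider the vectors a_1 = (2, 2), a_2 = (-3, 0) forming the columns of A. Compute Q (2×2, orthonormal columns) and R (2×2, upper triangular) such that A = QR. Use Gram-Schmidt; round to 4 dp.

Q = [[0.7071, -0.7071], [0.7071, 0.7071]], R = [[2.8284, -2.1213], [0.0000, 2.1213]]

a_1 = (2, 2); ‖a_1‖ = 2.8284, so e_1 = (0.7071, 0.7071).
e_1·a_2 = 0.7071·(-3) + 0.7071·0 = -2.1213.
u_2 = a_2 + 2.1213·e_1 = (-1.5000, 1.5000).
‖u_2‖ = 2.1213, so e_2 = (-0.7071, 0.7071).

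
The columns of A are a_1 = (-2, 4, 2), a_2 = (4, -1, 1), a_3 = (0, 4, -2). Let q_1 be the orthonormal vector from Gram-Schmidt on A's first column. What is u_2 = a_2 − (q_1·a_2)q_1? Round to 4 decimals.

u_2 = (3.1667, 0.6667, 1.8333)

q_1 = a_1/‖a_1‖ = (-2, 4, 2)/4.8990 = (-0.4082, 0.8165, 0.4082).
r_{12} = q_1·a_2 = -2.0412.
u_2 = a_2 + 2.0412·q_1 = (3.1667, 0.6667, 1.8333).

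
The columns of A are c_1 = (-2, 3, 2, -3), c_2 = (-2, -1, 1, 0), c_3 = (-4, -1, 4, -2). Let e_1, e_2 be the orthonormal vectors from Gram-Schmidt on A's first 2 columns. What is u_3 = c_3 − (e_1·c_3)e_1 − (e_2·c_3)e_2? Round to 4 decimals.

u_3 = (0.8435, -0.6190, 1.0680, -0.4694)

e_1 = c_1/‖c_1‖ = (-2, 3, 2, -3)/5.0990 = (-0.3922, 0.5883, 0.3922, -0.5883).
r_{12} = e_1·c_2 = 0.5883.
u_2 = c_2 − 0.5883·e_1 = (-1.7692, -1.3462, 0.7692, 0.3462).
‖u_2‖ = 2.3778, so e_2 = (-0.7441, -0.5661, 0.3235, 0.1456).
r_{13} = e_1·c_3 = 3.7262; r_{23} = e_2·c_3 = 4.5453.
u_3 = c_3 − 3.7262·e_1 − 4.5453·e_2 = (0.8435, -0.6190, 1.0680, -0.4694).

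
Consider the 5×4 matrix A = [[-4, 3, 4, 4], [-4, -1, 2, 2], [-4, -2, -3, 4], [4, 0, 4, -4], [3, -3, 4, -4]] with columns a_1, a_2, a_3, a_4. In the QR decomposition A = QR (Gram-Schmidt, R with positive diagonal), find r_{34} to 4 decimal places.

q_1 = a_1/‖a_1‖ = (-4, -4, -4, 4, 3)/8.5440 = (-0.4682, -0.4682, -0.4682, 0.4682, 0.3511).
r_{12} = q_1·a_2 = -1.0534.
u_2 = a_2 + 1.0534·q_1 = (2.5068, -1.4932, -2.4932, 0.4932, -2.6301).
‖u_2‖ = 4.6787, so q_2 = (0.5358, -0.3191, -0.5329, 0.1054, -0.5621).
r_{13} = q_1·a_3 = 1.8727; r_{23} = q_2·a_3 = 1.2765.
u_3 = a_3 − 1.8727·q_1 − 1.2765·q_2 = (4.1927, 3.2841, -1.4431, 2.9887, 4.0601).
‖u_3‖ = 7.4742, so q_3 = (0.5610, 0.4394, -0.1931, 0.3999, 0.5432).
r_{34} = q_3·a_4 = -1.4220.

r_{34} = -1.4220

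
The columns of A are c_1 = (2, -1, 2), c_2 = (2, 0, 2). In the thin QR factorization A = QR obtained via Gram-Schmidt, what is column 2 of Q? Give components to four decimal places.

q_2 = (0.2357, 0.9428, 0.2357)

q_1 = c_1/‖c_1‖ = (2, -1, 2)/3.0000 = (0.6667, -0.3333, 0.6667).
r_{12} = q_1·c_2 = 2.6667.
u_2 = c_2 − 2.6667·q_1 = (0.2222, 0.8889, 0.2222).
‖u_2‖ = 0.9428, so q_2 = (0.2357, 0.9428, 0.2357).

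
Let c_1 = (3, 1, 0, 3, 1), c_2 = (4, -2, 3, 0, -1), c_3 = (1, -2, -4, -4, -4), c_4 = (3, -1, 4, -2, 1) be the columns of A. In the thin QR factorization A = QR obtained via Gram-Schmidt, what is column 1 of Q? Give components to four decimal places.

q_1 = (0.6708, 0.2236, 0.0000, 0.6708, 0.2236)

c_1 = (3, 1, 0, 3, 1); ‖c_1‖ = 4.4721, so q_1 = (0.6708, 0.2236, 0.0000, 0.6708, 0.2236).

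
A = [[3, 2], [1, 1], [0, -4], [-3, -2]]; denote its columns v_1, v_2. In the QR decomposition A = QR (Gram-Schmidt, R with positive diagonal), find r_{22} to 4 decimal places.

r_{22} = 4.0131

v_1 = (3, 1, 0, -3); ‖v_1‖ = 4.3589, so e_1 = (0.6882, 0.2294, 0.0000, -0.6882).
e_1·v_2 = 0.6882·2 + 0.2294·1 + 0.0000·(-4) + (-0.6882)·(-2) = 2.9824.
u_2 = v_2 − 2.9824·e_1 = (-0.0526, 0.3158, -4.0000, 0.0526).
r_{22} = ‖u_2‖ = 4.0131.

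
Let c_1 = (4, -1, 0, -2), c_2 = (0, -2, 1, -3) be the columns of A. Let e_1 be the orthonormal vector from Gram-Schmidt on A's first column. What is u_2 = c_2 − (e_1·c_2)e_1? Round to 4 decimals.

u_2 = (-1.5238, -1.6190, 1.0000, -2.2381)

c_1 = (4, -1, 0, -2); ‖c_1‖ = 4.5826, so e_1 = (0.8729, -0.2182, 0.0000, -0.4364).
e_1·c_2 = 0.8729·0 + (-0.2182)·(-2) + 0.0000·1 + (-0.4364)·(-3) = 1.7457.
u_2 = c_2 − 1.7457·e_1 = (-1.5238, -1.6190, 1.0000, -2.2381).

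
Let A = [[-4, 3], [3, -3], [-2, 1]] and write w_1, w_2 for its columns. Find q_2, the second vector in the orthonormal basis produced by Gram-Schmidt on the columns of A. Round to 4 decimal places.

q_2 = (-0.1980, -0.7126, -0.6730)

w_1 = (-4, 3, -2); ‖w_1‖ = 5.3852, so q_1 = (-0.7428, 0.5571, -0.3714).
q_1·w_2 = (-0.7428)·3 + 0.5571·(-3) + (-0.3714)·1 = -4.2710.
u_2 = w_2 + 4.2710·q_1 = (-0.1724, -0.6207, -0.5862).
‖u_2‖ = 0.8710, so q_2 = (-0.1980, -0.7126, -0.6730).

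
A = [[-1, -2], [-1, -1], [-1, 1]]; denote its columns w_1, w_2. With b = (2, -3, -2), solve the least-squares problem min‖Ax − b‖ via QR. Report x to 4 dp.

w_1 = (-1, -1, -1); ‖w_1‖ = 1.7321, so e_1 = (-0.5774, -0.5774, -0.5774).
e_1·w_2 = (-0.5774)·(-2) + (-0.5774)·(-1) + (-0.5774)·1 = 1.1547.
u_2 = w_2 − 1.1547·e_1 = (-1.3333, -0.3333, 1.6667).
‖u_2‖ = 2.1602, so e_2 = (-0.6172, -0.1543, 0.7715).
Qᵀb = (1.7321, -2.3146).
Back-substitute: x_2 = -2.3146/2.1602 = -1.0714.
x_1 = (1.7321 − 1.1547·(-1.0714))/1.7321 = 1.7143.

x = (1.7143, -1.0714)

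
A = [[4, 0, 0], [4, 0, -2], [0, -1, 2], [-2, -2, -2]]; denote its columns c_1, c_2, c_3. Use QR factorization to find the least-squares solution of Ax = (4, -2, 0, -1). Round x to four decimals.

x = (0.3667, -0.1524, 0.6476)

c_1 = (4, 4, 0, -2); ‖c_1‖ = 6.0000, so q_1 = (0.6667, 0.6667, 0.0000, -0.3333).
q_1·c_2 = 0.6667·0 + 0.6667·0 + 0.0000·(-1) + (-0.3333)·(-2) = 0.6667.
u_2 = c_2 − 0.6667·q_1 = (-0.4444, -0.4444, -1.0000, -1.7778).
‖u_2‖ = 2.1344, so q_2 = (-0.2082, -0.2082, -0.4685, -0.8329).
q_1·c_3 = 0.6667·0 + 0.6667·(-2) + 0.0000·2 + (-0.3333)·(-2) = -0.6667; q_2·c_3 = (-0.2082)·0 + (-0.2082)·(-2) + (-0.4685)·2 + (-0.8329)·(-2) = 1.1453.
u_3 = c_3 + 0.6667·q_1 − 1.1453·q_2 = (0.6829, -1.3171, 2.5366, -1.2683).
‖u_3‖ = 3.2006, so q_3 = (0.2134, -0.4115, 0.7925, -0.3963).
Qᵀb = (1.6667, 0.4165, 2.0728).
Back-substitute: x_3 = 2.0728/3.2006 = 0.6476.
x_2 = (0.4165 − 1.1453·0.6476)/2.1344 = -0.1524.
x_1 = (1.6667 − 0.6667·(-0.1524) + 0.6667·0.6476)/6.0000 = 0.3667.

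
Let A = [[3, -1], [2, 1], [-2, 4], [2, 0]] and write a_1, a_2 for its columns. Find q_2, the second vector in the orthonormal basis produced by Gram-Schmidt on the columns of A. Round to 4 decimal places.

q_2 = (0.0760, 0.4938, 0.8357, 0.2279)

q_1 = a_1/‖a_1‖ = (3, 2, -2, 2)/4.5826 = (0.6547, 0.4364, -0.4364, 0.4364).
r_{12} = q_1·a_2 = -1.9640.
u_2 = a_2 + 1.9640·q_1 = (0.2857, 1.8571, 3.1429, 0.8571).
‖u_2‖ = 3.7607, so q_2 = (0.0760, 0.4938, 0.8357, 0.2279).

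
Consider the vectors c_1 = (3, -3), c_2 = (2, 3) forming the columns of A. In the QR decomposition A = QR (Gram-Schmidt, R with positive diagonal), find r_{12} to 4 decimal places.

r_{12} = -0.7071

c_1 = (3, -3); ‖c_1‖ = 4.2426, so e_1 = (0.7071, -0.7071).
r_{12} = e_1·c_2 = -0.7071.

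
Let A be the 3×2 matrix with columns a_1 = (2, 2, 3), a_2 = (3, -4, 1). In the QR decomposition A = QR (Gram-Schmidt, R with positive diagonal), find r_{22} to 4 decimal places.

a_1 = (2, 2, 3); ‖a_1‖ = 4.1231, so q_1 = (0.4851, 0.4851, 0.7276).
q_1·a_2 = 0.4851·3 + 0.4851·(-4) + 0.7276·1 = 0.2425.
u_2 = a_2 − 0.2425·q_1 = (2.8824, -4.1176, 0.8235).
r_{22} = ‖u_2‖ = 5.0932.

r_{22} = 5.0932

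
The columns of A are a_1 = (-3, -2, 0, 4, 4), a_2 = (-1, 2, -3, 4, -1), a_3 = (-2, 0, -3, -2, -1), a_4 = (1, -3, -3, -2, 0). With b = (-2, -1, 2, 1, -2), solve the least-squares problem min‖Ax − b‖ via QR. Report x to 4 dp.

x = (0.1067, -0.1475, 0.2156, -0.4227)

a_1 = (-3, -2, 0, 4, 4); ‖a_1‖ = 6.7082, so e_1 = (-0.4472, -0.2981, 0.0000, 0.5963, 0.5963).
e_1·a_2 = (-0.4472)·(-1) + (-0.2981)·2 + 0.0000·(-3) + 0.5963·4 + 0.5963·(-1) = 1.6398.
u_2 = a_2 − 1.6398·e_1 = (-0.2667, 2.4889, -3.0000, 3.0222, -1.9778).
‖u_2‖ = 5.3208, so e_2 = (-0.0501, 0.4678, -0.5638, 0.5680, -0.3717).
e_1·a_3 = (-0.4472)·(-2) + (-0.2981)·0 + 0.0000·(-3) + 0.5963·(-2) + 0.5963·(-1) = -0.8944; e_2·a_3 = (-0.0501)·(-2) + 0.4678·0 + (-0.5638)·(-3) + 0.5680·(-2) + (-0.3717)·(-1) = 1.0274.
u_3 = a_3 + 0.8944·e_1 − 1.0274·e_2 = (-2.3485, -0.7473, -2.4207, -2.0502, -0.0848).
‖u_3‖ = 4.0180, so e_3 = (-0.5845, -0.1860, -0.6025, -0.5103, -0.0211).
e_1·a_4 = (-0.4472)·1 + (-0.2981)·(-3) + 0.0000·(-3) + 0.5963·(-2) + 0.5963·0 = -0.7454; e_2·a_4 = (-0.0501)·1 + 0.4678·(-3) + (-0.5638)·(-3) + 0.5680·(-2) + (-0.3717)·0 = -0.8979; e_3·a_4 = (-0.5845)·1 + (-0.1860)·(-3) + (-0.6025)·(-3) + (-0.5103)·(-2) + (-0.0211)·0 = 2.8014.
u_4 = a_4 + 0.7454·e_1 + 0.8979·e_2 − 2.8014·e_3 = (2.2590, -2.2812, -1.8186, 0.3839, 0.1698).
‖u_4‖ = 3.7136, so e_4 = (0.6083, -0.6143, -0.4897, 0.1034, 0.0457).
Qᵀb = (0.5963, -0.1838, -0.3180, -1.5698).
Back-substitute: x_4 = -1.5698/3.7136 = -0.4227.
x_3 = (-0.3180 − 2.8014·(-0.4227))/4.0180 = 0.2156.
x_2 = (-0.1838 − 1.0274·0.2156 + 0.8979·(-0.4227))/5.3208 = -0.1475.
x_1 = (0.5963 − 1.6398·(-0.1475) + 0.8944·0.2156 + 0.7454·(-0.4227))/6.7082 = 0.1067.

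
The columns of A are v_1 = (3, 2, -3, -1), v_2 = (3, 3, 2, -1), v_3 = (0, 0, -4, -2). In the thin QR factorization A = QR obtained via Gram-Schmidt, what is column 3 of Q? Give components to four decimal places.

e_3 = (-0.3809, 0.0855, -0.0171, -0.9205)

e_1 = v_1/‖v_1‖ = (3, 2, -3, -1)/4.7958 = (0.6255, 0.4170, -0.6255, -0.2085).
r_{12} = e_1·v_2 = 2.0851.
u_2 = v_2 − 2.0851·e_1 = (1.6957, 2.1304, 3.3043, -0.5652).
‖u_2‖ = 4.3188, so e_2 = (0.3926, 0.4933, 0.7651, -0.1309).
r_{13} = e_1·v_3 = 2.9192; r_{23} = e_2·v_3 = -2.7987.
u_3 = v_3 − 2.9192·e_1 + 2.7987·e_2 = (-0.7273, 0.1632, -0.0326, -1.7576).
‖u_3‖ = 1.9094, so e_3 = (-0.3809, 0.0855, -0.0171, -0.9205).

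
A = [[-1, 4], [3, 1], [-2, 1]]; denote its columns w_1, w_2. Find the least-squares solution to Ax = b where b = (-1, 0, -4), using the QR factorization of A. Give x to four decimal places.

x = (0.5679, -0.3498)

w_1 = (-1, 3, -2); ‖w_1‖ = 3.7417, so q_1 = (-0.2673, 0.8018, -0.5345).
q_1·w_2 = (-0.2673)·4 + 0.8018·1 + (-0.5345)·1 = -0.8018.
u_2 = w_2 + 0.8018·q_1 = (3.7857, 1.6429, 0.5714).
‖u_2‖ = 4.1662, so q_2 = (0.9087, 0.3943, 0.1372).
Qᵀb = (2.4054, -1.4573).
Back-substitute: x_2 = -1.4573/4.1662 = -0.3498.
x_1 = (2.4054 + 0.8018·(-0.3498))/3.7417 = 0.5679.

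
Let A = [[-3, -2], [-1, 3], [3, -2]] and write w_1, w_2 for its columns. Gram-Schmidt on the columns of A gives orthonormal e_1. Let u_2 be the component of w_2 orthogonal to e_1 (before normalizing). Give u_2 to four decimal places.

e_1 = w_1/‖w_1‖ = (-3, -1, 3)/4.3589 = (-0.6882, -0.2294, 0.6882).
r_{12} = e_1·w_2 = -0.6882.
u_2 = w_2 + 0.6882·e_1 = (-2.4737, 2.8421, -1.5263).

u_2 = (-2.4737, 2.8421, -1.5263)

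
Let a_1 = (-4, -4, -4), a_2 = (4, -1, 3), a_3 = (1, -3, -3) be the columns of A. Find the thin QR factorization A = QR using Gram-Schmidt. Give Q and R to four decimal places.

q_1 = a_1/‖a_1‖ = (-4, -4, -4)/6.9282 = (-0.5774, -0.5774, -0.5774).
r_{12} = q_1·a_2 = -3.4641.
u_2 = a_2 + 3.4641·q_1 = (2.0000, -3.0000, 1.0000).
‖u_2‖ = 3.7417, so q_2 = (0.5345, -0.8018, 0.2673).
r_{13} = q_1·a_3 = 2.8868; r_{23} = q_2·a_3 = 2.1381.
u_3 = a_3 − 2.8868·q_1 − 2.1381·q_2 = (1.5238, 0.3810, -1.9048).
‖u_3‖ = 2.4689, so q_3 = (0.6172, 0.1543, -0.7715).

Q = [[-0.5774, 0.5345, 0.6172], [-0.5774, -0.8018, 0.1543], [-0.5774, 0.2673, -0.7715]], R = [[6.9282, -3.4641, 2.8868], [0.0000, 3.7417, 2.1381], [0.0000, 0.0000, 2.4689]]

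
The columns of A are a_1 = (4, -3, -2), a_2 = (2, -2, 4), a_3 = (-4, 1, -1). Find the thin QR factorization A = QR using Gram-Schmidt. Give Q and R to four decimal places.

Q = [[0.7428, 0.2458, -0.6228], [-0.5571, -0.2891, -0.7785], [-0.3714, 0.9252, -0.0778]], R = [[5.3852, 1.1142, -3.1568], [0.0000, 4.7706, -2.1974], [0.0000, 0.0000, 1.7905]]

a_1 = (4, -3, -2); ‖a_1‖ = 5.3852, so e_1 = (0.7428, -0.5571, -0.3714).
e_1·a_2 = 0.7428·2 + (-0.5571)·(-2) + (-0.3714)·4 = 1.1142.
u_2 = a_2 − 1.1142·e_1 = (1.1724, -1.3793, 4.4138).
‖u_2‖ = 4.7706, so e_2 = (0.2458, -0.2891, 0.9252).
e_1·a_3 = 0.7428·(-4) + (-0.5571)·1 + (-0.3714)·(-1) = -3.1568; e_2·a_3 = 0.2458·(-4) + (-0.2891)·1 + 0.9252·(-1) = -2.1974.
u_3 = a_3 + 3.1568·e_1 + 2.1974·e_2 = (-1.1152, -1.3939, -0.1394).
‖u_3‖ = 1.7905, so e_3 = (-0.6228, -0.7785, -0.0778).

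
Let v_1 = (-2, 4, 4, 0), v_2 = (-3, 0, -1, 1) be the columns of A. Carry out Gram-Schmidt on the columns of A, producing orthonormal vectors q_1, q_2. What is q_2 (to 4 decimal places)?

q_2 = (-0.8755, -0.0673, -0.3704, 0.3030)

q_1 = v_1/‖v_1‖ = (-2, 4, 4, 0)/6.0000 = (-0.3333, 0.6667, 0.6667, 0.0000).
r_{12} = q_1·v_2 = 0.3333.
u_2 = v_2 − 0.3333·q_1 = (-2.8889, -0.2222, -1.2222, 1.0000).
‖u_2‖ = 3.2998, so q_2 = (-0.8755, -0.0673, -0.3704, 0.3030).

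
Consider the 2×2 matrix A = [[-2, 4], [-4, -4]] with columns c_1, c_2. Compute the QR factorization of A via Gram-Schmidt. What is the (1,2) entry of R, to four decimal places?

c_1 = (-2, -4); ‖c_1‖ = 4.4721, so q_1 = (-0.4472, -0.8944).
r_{12} = q_1·c_2 = 1.7889.

r_{12} = 1.7889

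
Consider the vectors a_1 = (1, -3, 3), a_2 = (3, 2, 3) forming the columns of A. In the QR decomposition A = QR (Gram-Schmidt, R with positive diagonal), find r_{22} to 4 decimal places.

a_1 = (1, -3, 3); ‖a_1‖ = 4.3589, so q_1 = (0.2294, -0.6882, 0.6882).
q_1·a_2 = 0.2294·3 + (-0.6882)·2 + 0.6882·3 = 1.3765.
u_2 = a_2 − 1.3765·q_1 = (2.6842, 2.9474, 2.0526).
r_{22} = ‖u_2‖ = 4.4839.

r_{22} = 4.4839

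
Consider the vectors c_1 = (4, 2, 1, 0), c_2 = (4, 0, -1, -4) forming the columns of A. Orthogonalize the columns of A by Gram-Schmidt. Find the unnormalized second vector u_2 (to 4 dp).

c_1 = (4, 2, 1, 0); ‖c_1‖ = 4.5826, so e_1 = (0.8729, 0.4364, 0.2182, 0.0000).
e_1·c_2 = 0.8729·4 + 0.4364·0 + 0.2182·(-1) + 0.0000·(-4) = 3.2733.
u_2 = c_2 − 3.2733·e_1 = (1.1429, -1.4286, -1.7143, -4.0000).

u_2 = (1.1429, -1.4286, -1.7143, -4.0000)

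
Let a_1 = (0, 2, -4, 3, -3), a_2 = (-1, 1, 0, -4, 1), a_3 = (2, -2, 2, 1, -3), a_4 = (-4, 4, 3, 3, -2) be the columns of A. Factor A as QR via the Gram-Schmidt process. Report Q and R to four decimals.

a_1 = (0, 2, -4, 3, -3); ‖a_1‖ = 6.1644, so q_1 = (0.0000, 0.3244, -0.6489, 0.4867, -0.4867).
q_1·a_2 = 0.0000·(-1) + 0.3244·1 + (-0.6489)·0 + 0.4867·(-4) + (-0.4867)·1 = -2.1089.
u_2 = a_2 + 2.1089·q_1 = (-1.0000, 1.6842, -1.3684, -2.9737, -0.0263).
‖u_2‖ = 3.8148, so q_2 = (-0.2621, 0.4415, -0.3587, -0.7795, -0.0069).
q_1·a_3 = 0.0000·2 + 0.3244·(-2) + (-0.6489)·2 + 0.4867·1 + (-0.4867)·(-3) = 0.0000; q_2·a_3 = (-0.2621)·2 + 0.4415·(-2) + (-0.3587)·2 + (-0.7795)·1 + (-0.0069)·(-3) = -2.8835.
u_3 = a_3 − 0.0000·q_1 + 2.8835·q_2 = (1.2441, -0.7269, 0.9656, -1.2477, -3.0199).
‖u_3‖ = 3.6994, so q_3 = (0.3363, -0.1965, 0.2610, -0.3373, -0.8163).
q_1·a_4 = 0.0000·(-4) + 0.3244·4 + (-0.6489)·3 + 0.4867·3 + (-0.4867)·(-2) = 1.7844; q_2·a_4 = (-0.2621)·(-4) + 0.4415·4 + (-0.3587)·3 + (-0.7795)·3 + (-0.0069)·(-2) = -0.5864; q_3·a_4 = 0.3363·(-4) + (-0.1965)·4 + 0.2610·3 + (-0.3373)·3 + (-0.8163)·(-2) = -0.7274.
u_4 = a_4 − 1.7844·q_1 + 0.5864·q_2 + 0.7274·q_3 = (-3.9091, 3.5370, 4.1374, 1.4292, -1.7294).
‖u_4‖ = 7.0670, so q_4 = (-0.5531, 0.5005, 0.5855, 0.2022, -0.2447).

Q = [[0.0000, -0.2621, 0.3363, -0.5531], [0.3244, 0.4415, -0.1965, 0.5005], [-0.6489, -0.3587, 0.2610, 0.5855], [0.4867, -0.7795, -0.3373, 0.2022], [-0.4867, -0.0069, -0.8163, -0.2447]], R = [[6.1644, -2.1089, 0.0000, 1.7844], [0.0000, 3.8148, -2.8835, -0.5864], [0.0000, 0.0000, 3.6994, -0.7274], [0.0000, 0.0000, 0.0000, 7.0670]]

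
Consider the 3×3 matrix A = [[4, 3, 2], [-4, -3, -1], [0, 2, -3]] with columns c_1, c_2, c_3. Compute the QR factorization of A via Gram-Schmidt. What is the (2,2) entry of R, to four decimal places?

q_1 = c_1/‖c_1‖ = (4, -4, 0)/5.6569 = (0.7071, -0.7071, 0.0000).
r_{12} = q_1·c_2 = 4.2426.
u_2 = c_2 − 4.2426·q_1 = (0.0000, 0.0000, 2.0000).
r_{22} = ‖u_2‖ = 2.0000.

r_{22} = 2.0000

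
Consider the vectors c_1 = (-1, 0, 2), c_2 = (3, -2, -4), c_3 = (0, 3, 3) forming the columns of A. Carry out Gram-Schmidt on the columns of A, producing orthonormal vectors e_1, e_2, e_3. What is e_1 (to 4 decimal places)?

c_1 = (-1, 0, 2); ‖c_1‖ = 2.2361, so e_1 = (-0.4472, 0.0000, 0.8944).

e_1 = (-0.4472, 0.0000, 0.8944)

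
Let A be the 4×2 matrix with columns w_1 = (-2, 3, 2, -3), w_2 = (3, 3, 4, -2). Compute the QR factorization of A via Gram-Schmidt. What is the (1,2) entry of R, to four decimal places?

w_1 = (-2, 3, 2, -3); ‖w_1‖ = 5.0990, so e_1 = (-0.3922, 0.5883, 0.3922, -0.5883).
r_{12} = e_1·w_2 = 3.3340.

r_{12} = 3.3340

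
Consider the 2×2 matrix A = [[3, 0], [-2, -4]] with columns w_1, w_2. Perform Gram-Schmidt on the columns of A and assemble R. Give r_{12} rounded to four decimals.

w_1 = (3, -2); ‖w_1‖ = 3.6056, so q_1 = (0.8321, -0.5547).
r_{12} = q_1·w_2 = 2.2188.

r_{12} = 2.2188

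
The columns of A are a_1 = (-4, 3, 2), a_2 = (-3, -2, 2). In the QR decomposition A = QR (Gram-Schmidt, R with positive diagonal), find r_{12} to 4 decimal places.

r_{12} = 1.8570

a_1 = (-4, 3, 2); ‖a_1‖ = 5.3852, so q_1 = (-0.7428, 0.5571, 0.3714).
r_{12} = q_1·a_2 = 1.8570.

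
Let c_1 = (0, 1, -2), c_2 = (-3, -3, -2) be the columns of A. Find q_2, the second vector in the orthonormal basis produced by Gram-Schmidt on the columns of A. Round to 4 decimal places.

q_2 = (-0.6425, -0.6854, -0.3427)

c_1 = (0, 1, -2); ‖c_1‖ = 2.2361, so q_1 = (0.0000, 0.4472, -0.8944).
q_1·c_2 = 0.0000·(-3) + 0.4472·(-3) + (-0.8944)·(-2) = 0.4472.
u_2 = c_2 − 0.4472·q_1 = (-3.0000, -3.2000, -1.6000).
‖u_2‖ = 4.6690, so q_2 = (-0.6425, -0.6854, -0.3427).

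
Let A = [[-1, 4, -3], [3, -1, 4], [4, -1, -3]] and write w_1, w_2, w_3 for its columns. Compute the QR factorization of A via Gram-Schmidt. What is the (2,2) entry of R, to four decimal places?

r_{22} = 3.6532

w_1 = (-1, 3, 4); ‖w_1‖ = 5.0990, so e_1 = (-0.1961, 0.5883, 0.7845).
e_1·w_2 = (-0.1961)·4 + 0.5883·(-1) + 0.7845·(-1) = -2.1573.
u_2 = w_2 + 2.1573·e_1 = (3.5769, 0.2692, 0.6923).
r_{22} = ‖u_2‖ = 3.6532.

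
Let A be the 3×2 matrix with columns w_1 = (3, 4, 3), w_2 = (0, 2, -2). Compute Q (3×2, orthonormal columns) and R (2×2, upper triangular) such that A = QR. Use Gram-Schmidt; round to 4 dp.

Q = [[0.5145, -0.0629], [0.6860, 0.6286], [0.5145, -0.7752]], R = [[5.8310, 0.3430], [0.0000, 2.8076]]

q_1 = w_1/‖w_1‖ = (3, 4, 3)/5.8310 = (0.5145, 0.6860, 0.5145).
r_{12} = q_1·w_2 = 0.3430.
u_2 = w_2 − 0.3430·q_1 = (-0.1765, 1.7647, -2.1765).
‖u_2‖ = 2.8076, so q_2 = (-0.0629, 0.6286, -0.7752).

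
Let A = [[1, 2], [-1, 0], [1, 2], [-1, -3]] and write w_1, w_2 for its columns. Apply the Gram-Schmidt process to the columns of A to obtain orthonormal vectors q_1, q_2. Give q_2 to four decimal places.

q_2 = (0.1147, 0.8030, 0.1147, -0.5735)

q_1 = w_1/‖w_1‖ = (1, -1, 1, -1)/2.0000 = (0.5000, -0.5000, 0.5000, -0.5000).
r_{12} = q_1·w_2 = 3.5000.
u_2 = w_2 − 3.5000·q_1 = (0.2500, 1.7500, 0.2500, -1.2500).
‖u_2‖ = 2.1794, so q_2 = (0.1147, 0.8030, 0.1147, -0.5735).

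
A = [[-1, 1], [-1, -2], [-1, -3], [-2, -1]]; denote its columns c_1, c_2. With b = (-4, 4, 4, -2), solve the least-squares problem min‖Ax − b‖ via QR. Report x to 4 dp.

x = (1.9130, -2.2319)

c_1 = (-1, -1, -1, -2); ‖c_1‖ = 2.6458, so q_1 = (-0.3780, -0.3780, -0.3780, -0.7559).
q_1·c_2 = (-0.3780)·1 + (-0.3780)·(-2) + (-0.3780)·(-3) + (-0.7559)·(-1) = 2.2678.
u_2 = c_2 − 2.2678·q_1 = (1.8571, -1.1429, -2.1429, 0.7143).
‖u_2‖ = 3.1396, so q_2 = (0.5915, -0.3640, -0.6825, 0.2275).
Qᵀb = (0.0000, -7.0072).
Back-substitute: x_2 = -7.0072/3.1396 = -2.2319.
x_1 = (0.0000 − 2.2678·(-2.2319))/2.6458 = 1.9130.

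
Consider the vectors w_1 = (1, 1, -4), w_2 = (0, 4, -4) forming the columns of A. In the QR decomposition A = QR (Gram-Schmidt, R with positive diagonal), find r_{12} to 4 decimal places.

w_1 = (1, 1, -4); ‖w_1‖ = 4.2426, so e_1 = (0.2357, 0.2357, -0.9428).
r_{12} = e_1·w_2 = 4.7140.

r_{12} = 4.7140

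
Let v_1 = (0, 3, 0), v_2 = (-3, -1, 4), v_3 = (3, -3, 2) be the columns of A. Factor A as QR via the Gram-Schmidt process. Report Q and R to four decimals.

Q = [[0.0000, -0.6000, 0.8000], [1.0000, 0.0000, 0.0000], [0.0000, 0.8000, 0.6000]], R = [[3.0000, -1.0000, -3.0000], [0.0000, 5.0000, -0.2000], [0.0000, 0.0000, 3.6000]]

v_1 = (0, 3, 0); ‖v_1‖ = 3.0000, so q_1 = (0.0000, 1.0000, 0.0000).
q_1·v_2 = 0.0000·(-3) + 1.0000·(-1) + 0.0000·4 = -1.0000.
u_2 = v_2 + 1.0000·q_1 = (-3.0000, 0.0000, 4.0000).
‖u_2‖ = 5.0000, so q_2 = (-0.6000, 0.0000, 0.8000).
q_1·v_3 = 0.0000·3 + 1.0000·(-3) + 0.0000·2 = -3.0000; q_2·v_3 = (-0.6000)·3 + 0.0000·(-3) + 0.8000·2 = -0.2000.
u_3 = v_3 + 3.0000·q_1 + 0.2000·q_2 = (2.8800, 0.0000, 2.1600).
‖u_3‖ = 3.6000, so q_3 = (0.8000, 0.0000, 0.6000).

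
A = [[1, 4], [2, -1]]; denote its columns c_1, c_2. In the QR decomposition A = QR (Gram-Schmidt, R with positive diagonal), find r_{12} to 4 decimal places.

r_{12} = 0.8944

e_1 = c_1/‖c_1‖ = (1, 2)/2.2361 = (0.4472, 0.8944).
r_{12} = e_1·c_2 = 0.8944.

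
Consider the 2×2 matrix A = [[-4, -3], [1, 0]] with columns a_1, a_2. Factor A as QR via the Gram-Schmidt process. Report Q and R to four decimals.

Q = [[-0.9701, -0.2425], [0.2425, -0.9701]], R = [[4.1231, 2.9104], [0.0000, 0.7276]]

q_1 = a_1/‖a_1‖ = (-4, 1)/4.1231 = (-0.9701, 0.2425).
r_{12} = q_1·a_2 = 2.9104.
u_2 = a_2 − 2.9104·q_1 = (-0.1765, -0.7059).
‖u_2‖ = 0.7276, so q_2 = (-0.2425, -0.9701).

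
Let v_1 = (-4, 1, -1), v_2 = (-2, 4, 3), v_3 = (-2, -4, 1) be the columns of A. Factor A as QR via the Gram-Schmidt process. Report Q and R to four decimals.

v_1 = (-4, 1, -1); ‖v_1‖ = 4.2426, so e_1 = (-0.9428, 0.2357, -0.2357).
e_1·v_2 = (-0.9428)·(-2) + 0.2357·4 + (-0.2357)·3 = 2.1213.
u_2 = v_2 − 2.1213·e_1 = (0.0000, 3.5000, 3.5000).
‖u_2‖ = 4.9497, so e_2 = (0.0000, 0.7071, 0.7071).
e_1·v_3 = (-0.9428)·(-2) + 0.2357·(-4) + (-0.2357)·1 = 0.7071; e_2·v_3 = 0.0000·(-2) + 0.7071·(-4) + 0.7071·1 = -2.1213.
u_3 = v_3 − 0.7071·e_1 + 2.1213·e_2 = (-1.3333, -2.6667, 2.6667).
‖u_3‖ = 4.0000, so e_3 = (-0.3333, -0.6667, 0.6667).

Q = [[-0.9428, 0.0000, -0.3333], [0.2357, 0.7071, -0.6667], [-0.2357, 0.7071, 0.6667]], R = [[4.2426, 2.1213, 0.7071], [0.0000, 4.9497, -2.1213], [0.0000, 0.0000, 4.0000]]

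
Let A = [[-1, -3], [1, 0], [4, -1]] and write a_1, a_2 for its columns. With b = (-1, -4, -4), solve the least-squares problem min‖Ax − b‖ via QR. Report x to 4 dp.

a_1 = (-1, 1, 4); ‖a_1‖ = 4.2426, so e_1 = (-0.2357, 0.2357, 0.9428).
e_1·a_2 = (-0.2357)·(-3) + 0.2357·0 + 0.9428·(-1) = -0.2357.
u_2 = a_2 + 0.2357·e_1 = (-3.0556, 0.0556, -0.7778).
‖u_2‖ = 3.1535, so e_2 = (-0.9689, 0.0176, -0.2466).
Qᵀb = (-4.4783, 1.8850).
Back-substitute: x_2 = 1.8850/3.1535 = 0.5978.
x_1 = (-4.4783 + 0.2357·0.5978)/4.2426 = -1.0223.

x = (-1.0223, 0.5978)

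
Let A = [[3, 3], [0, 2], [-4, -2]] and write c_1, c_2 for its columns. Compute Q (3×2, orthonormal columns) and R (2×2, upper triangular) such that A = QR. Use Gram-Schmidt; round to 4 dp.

Q = [[0.6000, 0.4116], [0.0000, 0.8575], [-0.8000, 0.3087]], R = [[5.0000, 3.4000], [0.0000, 2.3324]]

c_1 = (3, 0, -4); ‖c_1‖ = 5.0000, so e_1 = (0.6000, 0.0000, -0.8000).
e_1·c_2 = 0.6000·3 + 0.0000·2 + (-0.8000)·(-2) = 3.4000.
u_2 = c_2 − 3.4000·e_1 = (0.9600, 2.0000, 0.7200).
‖u_2‖ = 2.3324, so e_2 = (0.4116, 0.8575, 0.3087).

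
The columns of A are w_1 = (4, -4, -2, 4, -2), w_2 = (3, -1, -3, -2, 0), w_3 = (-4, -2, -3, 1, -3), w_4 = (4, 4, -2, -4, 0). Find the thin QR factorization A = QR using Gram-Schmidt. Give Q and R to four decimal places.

Q = [[0.5345, 0.4529, -0.6711, 0.2164], [-0.5345, 0.0000, -0.2362, 0.7473], [-0.2673, -0.5661, -0.5548, -0.1426], [0.5345, -0.6794, -0.0563, 0.1649], [-0.2673, 0.1132, -0.4276, -0.5892]], R = [[7.4833, 1.8708, 1.0690, -1.6036], [0.0000, 4.4159, -1.1323, 5.6614], [0.0000, 0.0000, 6.0477, -2.2943], [0.0000, 0.0000, 0.0000, 3.4804]]

e_1 = w_1/‖w_1‖ = (4, -4, -2, 4, -2)/7.4833 = (0.5345, -0.5345, -0.2673, 0.5345, -0.2673).
r_{12} = e_1·w_2 = 1.8708.
u_2 = w_2 − 1.8708·e_1 = (2.0000, 0.0000, -2.5000, -3.0000, 0.5000).
‖u_2‖ = 4.4159, so e_2 = (0.4529, 0.0000, -0.5661, -0.6794, 0.1132).
r_{13} = e_1·w_3 = 1.0690; r_{23} = e_2·w_3 = -1.1323.
u_3 = w_3 − 1.0690·e_1 + 1.1323·e_2 = (-4.0586, -1.4286, -3.3553, -0.3407, -2.5861).
‖u_3‖ = 6.0477, so e_3 = (-0.6711, -0.2362, -0.5548, -0.0563, -0.4276).
r_{14} = e_1·w_4 = -1.6036; r_{24} = e_2·w_4 = 5.6614; r_{34} = e_3·w_4 = -2.2943.
u_4 = w_4 + 1.6036·e_1 − 5.6614·e_2 + 2.2943·e_3 = (0.7533, 2.6009, -0.4963, 0.5741, -2.0507).
‖u_4‖ = 3.4804, so e_4 = (0.2164, 0.7473, -0.1426, 0.1649, -0.5892).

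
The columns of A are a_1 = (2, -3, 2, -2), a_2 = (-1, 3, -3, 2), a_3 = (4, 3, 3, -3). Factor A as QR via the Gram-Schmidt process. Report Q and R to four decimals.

a_1 = (2, -3, 2, -2); ‖a_1‖ = 4.5826, so q_1 = (0.4364, -0.6547, 0.4364, -0.4364).
q_1·a_2 = 0.4364·(-1) + (-0.6547)·3 + 0.4364·(-3) + (-0.4364)·2 = -4.5826.
u_2 = a_2 + 4.5826·q_1 = (1.0000, 0.0000, -1.0000, 0.0000).
‖u_2‖ = 1.4142, so q_2 = (0.7071, 0.0000, -0.7071, 0.0000).
q_1·a_3 = 0.4364·4 + (-0.6547)·3 + 0.4364·3 + (-0.4364)·(-3) = 2.4004; q_2·a_3 = 0.7071·4 + 0.0000·3 + (-0.7071)·3 + 0.0000·(-3) = 0.7071.
u_3 = a_3 − 2.4004·q_1 − 0.7071·q_2 = (2.4524, 4.5714, 2.4524, -1.9524).
‖u_3‖ = 6.0612, so q_3 = (0.4046, 0.7542, 0.4046, -0.3221).

Q = [[0.4364, 0.7071, 0.4046], [-0.6547, 0.0000, 0.7542], [0.4364, -0.7071, 0.4046], [-0.4364, 0.0000, -0.3221]], R = [[4.5826, -4.5826, 2.4004], [0.0000, 1.4142, 0.7071], [0.0000, 0.0000, 6.0612]]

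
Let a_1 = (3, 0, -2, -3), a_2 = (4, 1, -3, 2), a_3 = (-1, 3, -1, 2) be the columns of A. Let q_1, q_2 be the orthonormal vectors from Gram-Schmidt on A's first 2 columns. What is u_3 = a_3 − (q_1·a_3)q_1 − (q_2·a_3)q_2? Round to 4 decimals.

u_3 = (-1.0349, 2.5814, -0.8372, -0.4767)

a_1 = (3, 0, -2, -3); ‖a_1‖ = 4.6904, so q_1 = (0.6396, 0.0000, -0.4264, -0.6396).
q_1·a_2 = 0.6396·4 + 0.0000·1 + (-0.4264)·(-3) + (-0.6396)·2 = 2.5584.
u_2 = a_2 − 2.5584·q_1 = (2.3636, 1.0000, -1.9091, 3.6364).
‖u_2‖ = 4.8430, so q_2 = (0.4881, 0.2065, -0.3942, 0.7509).
q_1·a_3 = 0.6396·(-1) + 0.0000·3 + (-0.4264)·(-1) + (-0.6396)·2 = -1.4924; q_2·a_3 = 0.4881·(-1) + 0.2065·3 + (-0.3942)·(-1) + 0.7509·2 = 2.0273.
u_3 = a_3 + 1.4924·q_1 − 2.0273·q_2 = (-1.0349, 2.5814, -0.8372, -0.4767).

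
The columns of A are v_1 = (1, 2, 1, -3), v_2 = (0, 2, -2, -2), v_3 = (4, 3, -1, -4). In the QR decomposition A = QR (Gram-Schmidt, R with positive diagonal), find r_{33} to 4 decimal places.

r_{33} = 3.1017

q_1 = v_1/‖v_1‖ = (1, 2, 1, -3)/3.8730 = (0.2582, 0.5164, 0.2582, -0.7746).
r_{12} = q_1·v_2 = 2.0656.
u_2 = v_2 − 2.0656·q_1 = (-0.5333, 0.9333, -2.5333, -0.4000).
‖u_2‖ = 2.7809, so q_2 = (-0.1918, 0.3356, -0.9110, -0.1438).
r_{13} = q_1·v_3 = 5.4222; r_{23} = q_2·v_3 = 1.7261.
u_3 = v_3 − 5.4222·q_1 − 1.7261·q_2 = (2.9310, -0.3793, -0.8276, 0.4483).
r_{33} = ‖u_3‖ = 3.1017.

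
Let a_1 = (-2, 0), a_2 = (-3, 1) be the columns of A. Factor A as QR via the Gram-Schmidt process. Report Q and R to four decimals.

e_1 = a_1/‖a_1‖ = (-2, 0)/2.0000 = (-1.0000, 0.0000).
r_{12} = e_1·a_2 = 3.0000.
u_2 = a_2 − 3.0000·e_1 = (0.0000, 1.0000).
‖u_2‖ = 1.0000, so e_2 = (0.0000, 1.0000).

Q = [[-1.0000, 0.0000], [0.0000, 1.0000]], R = [[2.0000, 3.0000], [0.0000, 1.0000]]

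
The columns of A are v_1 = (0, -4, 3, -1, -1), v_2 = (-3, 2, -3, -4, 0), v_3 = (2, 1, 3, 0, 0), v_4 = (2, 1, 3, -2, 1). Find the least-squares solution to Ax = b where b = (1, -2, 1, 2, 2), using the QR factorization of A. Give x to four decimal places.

e_1 = v_1/‖v_1‖ = (0, -4, 3, -1, -1)/5.1962 = (0.0000, -0.7698, 0.5774, -0.1925, -0.1925).
r_{12} = e_1·v_2 = -2.5019.
u_2 = v_2 + 2.5019·e_1 = (-3.0000, 0.0741, -1.5556, -4.4815, -0.4815).
‖u_2‖ = 5.6339, so e_2 = (-0.5325, 0.0131, -0.2761, -0.7955, -0.0855).
r_{13} = e_1·v_3 = 0.9623; r_{23} = e_2·v_3 = -1.8802.
u_3 = v_3 − 0.9623·e_1 + 1.8802·e_2 = (0.9988, 1.7655, 1.9253, -1.3104, 0.0245).
‖u_3‖ = 3.0885, so e_3 = (0.3234, 0.5716, 0.6234, -0.4243, 0.0079).
r_{14} = e_1·v_4 = 1.1547; r_{24} = e_2·v_4 = -0.3747; r_{34} = e_3·v_4 = 3.9450.
u_4 = v_4 − 1.1547·e_1 + 0.3747·e_2 − 3.9450·e_3 = (0.5246, -0.3612, -0.2294, -0.4021, 1.1589).
‖u_4‖ = 1.4011, so e_4 = (0.3745, -0.2578, -0.1637, -0.2870, 0.8271).
Qᵀb = (1.3472, -2.5967, -1.0291, 1.8067).
Back-substitute: x_4 = 1.8067/1.4011 = 1.2895.
x_3 = (-1.0291 − 3.9450·1.2895)/3.0885 = -1.9803.
x_2 = (-2.5967 + 1.8802·(-1.9803) + 0.3747·1.2895)/5.6339 = -1.0360.
x_1 = (1.3472 + 2.5019·(-1.0360) − 0.9623·(-1.9803) − 1.1547·1.2895)/5.1962 = -0.1594.

x = (-0.1594, -1.0360, -1.9803, 1.2895)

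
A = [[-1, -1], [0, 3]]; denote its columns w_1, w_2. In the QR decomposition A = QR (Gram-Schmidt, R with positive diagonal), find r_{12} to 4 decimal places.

e_1 = w_1/‖w_1‖ = (-1, 0)/1.0000 = (-1.0000, 0.0000).
r_{12} = e_1·w_2 = 1.0000.

r_{12} = 1.0000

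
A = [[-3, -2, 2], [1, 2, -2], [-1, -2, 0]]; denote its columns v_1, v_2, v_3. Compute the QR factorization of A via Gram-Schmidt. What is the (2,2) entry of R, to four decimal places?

e_1 = v_1/‖v_1‖ = (-3, 1, -1)/3.3166 = (-0.9045, 0.3015, -0.3015).
r_{12} = e_1·v_2 = 3.0151.
u_2 = v_2 − 3.0151·e_1 = (0.7273, 1.0909, -1.0909).
r_{22} = ‖u_2‖ = 1.7056.

r_{22} = 1.7056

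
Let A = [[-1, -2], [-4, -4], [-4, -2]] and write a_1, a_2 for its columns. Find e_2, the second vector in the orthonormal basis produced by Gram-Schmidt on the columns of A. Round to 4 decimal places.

e_2 = (-0.6465, -0.4526, 0.6142)

e_1 = a_1/‖a_1‖ = (-1, -4, -4)/5.7446 = (-0.1741, -0.6963, -0.6963).
r_{12} = e_1·a_2 = 4.5260.
u_2 = a_2 − 4.5260·e_1 = (-1.2121, -0.8485, 1.1515).
‖u_2‖ = 1.8749, so e_2 = (-0.6465, -0.4526, 0.6142).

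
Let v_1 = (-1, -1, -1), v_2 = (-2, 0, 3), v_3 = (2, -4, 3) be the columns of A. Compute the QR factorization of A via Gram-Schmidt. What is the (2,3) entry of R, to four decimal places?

v_1 = (-1, -1, -1); ‖v_1‖ = 1.7321, so e_1 = (-0.5774, -0.5774, -0.5774).
e_1·v_2 = (-0.5774)·(-2) + (-0.5774)·0 + (-0.5774)·3 = -0.5774.
u_2 = v_2 + 0.5774·e_1 = (-2.3333, -0.3333, 2.6667).
‖u_2‖ = 3.5590, so e_2 = (-0.6556, -0.0937, 0.7493).
r_{23} = e_2·v_3 = 1.3112.

r_{23} = 1.3112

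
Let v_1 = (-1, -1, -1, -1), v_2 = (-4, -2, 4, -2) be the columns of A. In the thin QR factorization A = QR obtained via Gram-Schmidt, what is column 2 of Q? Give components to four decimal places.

q_1 = v_1/‖v_1‖ = (-1, -1, -1, -1)/2.0000 = (-0.5000, -0.5000, -0.5000, -0.5000).
r_{12} = q_1·v_2 = 2.0000.
u_2 = v_2 − 2.0000·q_1 = (-3.0000, -1.0000, 5.0000, -1.0000).
‖u_2‖ = 6.0000, so q_2 = (-0.5000, -0.1667, 0.8333, -0.1667).

q_2 = (-0.5000, -0.1667, 0.8333, -0.1667)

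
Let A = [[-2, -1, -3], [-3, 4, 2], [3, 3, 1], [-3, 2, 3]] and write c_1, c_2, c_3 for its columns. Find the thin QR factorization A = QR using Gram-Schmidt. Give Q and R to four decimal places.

Q = [[-0.3592, -0.2723, -0.7856], [-0.5388, 0.6233, -0.2454], [0.5388, 0.6898, -0.2684], [-0.5388, 0.2481, 0.5006]], R = [[5.5678, -1.2572, -1.0776], [0.0000, 5.3310, 3.4975], [0.0000, 0.0000, 3.0994]]

c_1 = (-2, -3, 3, -3); ‖c_1‖ = 5.5678, so q_1 = (-0.3592, -0.5388, 0.5388, -0.5388).
q_1·c_2 = (-0.3592)·(-1) + (-0.5388)·4 + 0.5388·3 + (-0.5388)·2 = -1.2572.
u_2 = c_2 + 1.2572·q_1 = (-1.4516, 3.3226, 3.6774, 1.3226).
‖u_2‖ = 5.3310, so q_2 = (-0.2723, 0.6233, 0.6898, 0.2481).
q_1·c_3 = (-0.3592)·(-3) + (-0.5388)·2 + 0.5388·1 + (-0.5388)·3 = -1.0776; q_2·c_3 = (-0.2723)·(-3) + 0.6233·2 + 0.6898·1 + 0.2481·3 = 3.4975.
u_3 = c_3 + 1.0776·q_1 − 3.4975·q_2 = (-2.4347, -0.7605, -0.8320, 1.5516).
‖u_3‖ = 3.0994, so q_3 = (-0.7856, -0.2454, -0.2684, 0.5006).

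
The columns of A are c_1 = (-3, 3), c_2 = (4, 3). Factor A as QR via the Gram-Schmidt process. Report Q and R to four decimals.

Q = [[-0.7071, 0.7071], [0.7071, 0.7071]], R = [[4.2426, -0.7071], [0.0000, 4.9497]]

e_1 = c_1/‖c_1‖ = (-3, 3)/4.2426 = (-0.7071, 0.7071).
r_{12} = e_1·c_2 = -0.7071.
u_2 = c_2 + 0.7071·e_1 = (3.5000, 3.5000).
‖u_2‖ = 4.9497, so e_2 = (0.7071, 0.7071).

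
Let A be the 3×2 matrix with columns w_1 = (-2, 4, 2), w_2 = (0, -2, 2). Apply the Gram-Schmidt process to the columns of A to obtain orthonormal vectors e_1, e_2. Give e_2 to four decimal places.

e_2 = (-0.1231, -0.4924, 0.8616)

w_1 = (-2, 4, 2); ‖w_1‖ = 4.8990, so e_1 = (-0.4082, 0.8165, 0.4082).
e_1·w_2 = (-0.4082)·0 + 0.8165·(-2) + 0.4082·2 = -0.8165.
u_2 = w_2 + 0.8165·e_1 = (-0.3333, -1.3333, 2.3333).
‖u_2‖ = 2.7080, so e_2 = (-0.1231, -0.4924, 0.8616).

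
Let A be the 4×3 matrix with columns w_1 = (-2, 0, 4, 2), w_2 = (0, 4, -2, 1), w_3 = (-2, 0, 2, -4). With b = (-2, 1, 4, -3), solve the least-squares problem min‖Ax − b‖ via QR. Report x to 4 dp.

w_1 = (-2, 0, 4, 2); ‖w_1‖ = 4.8990, so q_1 = (-0.4082, 0.0000, 0.8165, 0.4082).
q_1·w_2 = (-0.4082)·0 + 0.0000·4 + 0.8165·(-2) + 0.4082·1 = -1.2247.
u_2 = w_2 + 1.2247·q_1 = (-0.5000, 4.0000, -1.0000, 1.5000).
‖u_2‖ = 4.4159, so q_2 = (-0.1132, 0.9058, -0.2265, 0.3397).
q_1·w_3 = (-0.4082)·(-2) + 0.0000·0 + 0.8165·2 + 0.4082·(-4) = 0.8165; q_2·w_3 = (-0.1132)·(-2) + 0.9058·0 + (-0.2265)·2 + 0.3397·(-4) = -1.5852.
u_3 = w_3 − 0.8165·q_1 + 1.5852·q_2 = (-1.8462, 1.4359, 0.9744, -3.7949).
‖u_3‖ = 4.5630, so q_3 = (-0.4046, 0.3147, 0.2135, -0.8317).
Qᵀb = (2.8577, -0.7926, 4.4730).
Back-substitute: x_3 = 4.4730/4.5630 = 0.9803.
x_2 = (-0.7926 + 1.5852·0.9803)/4.4159 = 0.1724.
x_1 = (2.8577 + 1.2247·0.1724 − 0.8165·0.9803)/4.8990 = 0.4631.

x = (0.4631, 0.1724, 0.9803)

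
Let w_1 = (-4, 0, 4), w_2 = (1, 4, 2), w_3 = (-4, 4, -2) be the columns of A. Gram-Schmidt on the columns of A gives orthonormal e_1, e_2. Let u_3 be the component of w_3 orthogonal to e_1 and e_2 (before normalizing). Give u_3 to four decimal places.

u_3 = (-3.5122, 2.6341, -3.5122)

w_1 = (-4, 0, 4); ‖w_1‖ = 5.6569, so e_1 = (-0.7071, 0.0000, 0.7071).
e_1·w_2 = (-0.7071)·1 + 0.0000·4 + 0.7071·2 = 0.7071.
u_2 = w_2 − 0.7071·e_1 = (1.5000, 4.0000, 1.5000).
‖u_2‖ = 4.5277, so e_2 = (0.3313, 0.8835, 0.3313).
e_1·w_3 = (-0.7071)·(-4) + 0.0000·4 + 0.7071·(-2) = 1.4142; e_2·w_3 = 0.3313·(-4) + 0.8835·4 + 0.3313·(-2) = 1.5460.
u_3 = w_3 − 1.4142·e_1 − 1.5460·e_2 = (-3.5122, 2.6341, -3.5122).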